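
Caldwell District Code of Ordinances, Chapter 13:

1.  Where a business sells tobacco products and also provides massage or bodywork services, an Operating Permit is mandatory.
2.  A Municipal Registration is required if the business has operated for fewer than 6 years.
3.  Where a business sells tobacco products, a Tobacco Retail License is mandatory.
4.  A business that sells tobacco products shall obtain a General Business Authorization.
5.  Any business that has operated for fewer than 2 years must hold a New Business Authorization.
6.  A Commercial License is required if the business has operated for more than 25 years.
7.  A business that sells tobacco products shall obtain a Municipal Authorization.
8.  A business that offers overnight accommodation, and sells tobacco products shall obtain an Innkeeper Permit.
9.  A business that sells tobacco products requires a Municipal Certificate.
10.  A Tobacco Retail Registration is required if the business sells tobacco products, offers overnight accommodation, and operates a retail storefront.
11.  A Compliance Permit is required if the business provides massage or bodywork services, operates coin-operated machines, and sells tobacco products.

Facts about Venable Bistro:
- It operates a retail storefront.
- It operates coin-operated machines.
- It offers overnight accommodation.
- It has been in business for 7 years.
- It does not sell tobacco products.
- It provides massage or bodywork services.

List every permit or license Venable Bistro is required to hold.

None

1. does not sell tobacco products; provides massage or bodywork services → Operating Permit not required.
2. years in business 7 ≥ 6 → Municipal Registration not required.
3. does not sell tobacco products → Tobacco Retail License not required.
4. does not sell tobacco products → General Business Authorization not required.
5. years in business 7 ≥ 2 → New Business Authorization not required.
6. years in business 7 ≤ 25 → Commercial License not required.
7. does not sell tobacco products → Municipal Authorization not required.
8. offers overnight accommodation; does not sell tobacco products → Innkeeper Permit not required.
9. does not sell tobacco products → Municipal Certificate not required.
10. does not sell tobacco products; offers overnight accommodation; operates a retail storefront → Tobacco Retail Registration not required.
11. provides massage or bodywork services; operates coin-operated machines; does not sell tobacco products → Compliance Permit not required.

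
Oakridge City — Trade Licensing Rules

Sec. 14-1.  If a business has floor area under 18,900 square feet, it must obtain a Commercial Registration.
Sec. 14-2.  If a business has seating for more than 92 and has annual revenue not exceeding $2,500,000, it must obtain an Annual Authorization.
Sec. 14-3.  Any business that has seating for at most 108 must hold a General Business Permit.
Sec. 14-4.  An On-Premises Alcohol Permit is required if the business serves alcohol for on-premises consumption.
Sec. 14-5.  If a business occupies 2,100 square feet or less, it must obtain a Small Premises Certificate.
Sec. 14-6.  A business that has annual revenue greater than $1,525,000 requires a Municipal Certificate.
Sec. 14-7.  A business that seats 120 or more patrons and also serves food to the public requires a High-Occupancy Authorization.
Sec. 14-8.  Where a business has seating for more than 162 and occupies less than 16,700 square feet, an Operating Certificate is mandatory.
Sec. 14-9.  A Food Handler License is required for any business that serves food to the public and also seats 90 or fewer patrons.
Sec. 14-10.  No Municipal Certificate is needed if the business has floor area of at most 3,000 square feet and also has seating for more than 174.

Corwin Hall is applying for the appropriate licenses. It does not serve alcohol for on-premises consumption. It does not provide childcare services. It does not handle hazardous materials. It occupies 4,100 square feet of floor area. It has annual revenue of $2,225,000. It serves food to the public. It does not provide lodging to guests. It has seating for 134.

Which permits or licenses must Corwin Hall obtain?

Sec. 14-1. floor area 4,100 square feet < 18,900 square feet → Commercial Registration required.
Sec. 14-2. seating 134 > 92; revenue $2,225,000 ≤ $2,500,000 → Annual Authorization required.
Sec. 14-3. seating 134 > 108 → General Business Permit not required.
Sec. 14-4. does not serve alcohol for on-premises consumption → On-Premises Alcohol Permit not required.
Sec. 14-5. floor area 4,100 square feet > 2,100 square feet → Small Premises Certificate not required.
Sec. 14-6. revenue $2,225,000 > $1,525,000 → Municipal Certificate required.
Sec. 14-7. seating 134 ≥ 120; serves food to the public → High-Occupancy Authorization required.
Sec. 14-8. seating 134 ≤ 162; floor area 4,100 square feet < 16,700 square feet → Operating Certificate not required.
Sec. 14-9. serves food to the public; seating 134 > 90 → Food Handler License not required.
Sec. 14-10. floor area 4,100 square feet > 3,000 square feet; seating 134 ≤ 174 → Municipal Certificate exemption does not apply.

Annual Authorization, Commercial Registration, High-Occupancy Authorization, Municipal Certificate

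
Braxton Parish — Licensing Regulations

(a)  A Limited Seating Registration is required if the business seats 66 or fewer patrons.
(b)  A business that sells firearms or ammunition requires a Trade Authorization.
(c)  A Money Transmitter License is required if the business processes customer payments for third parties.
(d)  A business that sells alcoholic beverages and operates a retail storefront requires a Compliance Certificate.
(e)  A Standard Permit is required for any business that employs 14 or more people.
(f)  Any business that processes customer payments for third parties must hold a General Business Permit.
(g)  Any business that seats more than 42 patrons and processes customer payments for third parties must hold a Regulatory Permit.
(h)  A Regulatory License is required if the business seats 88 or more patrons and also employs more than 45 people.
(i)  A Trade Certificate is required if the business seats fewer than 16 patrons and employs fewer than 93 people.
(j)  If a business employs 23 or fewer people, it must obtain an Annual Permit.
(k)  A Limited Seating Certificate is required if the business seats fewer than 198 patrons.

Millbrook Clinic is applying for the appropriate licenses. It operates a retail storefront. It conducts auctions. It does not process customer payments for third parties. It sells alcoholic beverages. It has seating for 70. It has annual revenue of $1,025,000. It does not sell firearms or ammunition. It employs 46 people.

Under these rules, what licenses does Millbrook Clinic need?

Compliance Certificate, Limited Seating Certificate, Standard Permit

(a) seating 70 > 66 → Limited Seating Registration not required.
(b) does not sell firearms or ammunition → Trade Authorization not required.
(c) does not process customer payments for third parties → Money Transmitter License not required.
(d) sells alcoholic beverages; operates a retail storefront → Compliance Certificate required.
(e) employees 46 ≥ 14 → Standard Permit required.
(f) does not process customer payments for third parties → General Business Permit not required.
(g) seating 70 > 42; does not process customer payments for third parties → Regulatory Permit not required.
(h) seating 70 < 88; employees 46 > 45 → Regulatory License not required.
(i) seating 70 ≥ 16; employees 46 < 93 → Trade Certificate not required.
(j) employees 46 > 23 → Annual Permit not required.
(k) seating 70 < 198 → Limited Seating Certificate required.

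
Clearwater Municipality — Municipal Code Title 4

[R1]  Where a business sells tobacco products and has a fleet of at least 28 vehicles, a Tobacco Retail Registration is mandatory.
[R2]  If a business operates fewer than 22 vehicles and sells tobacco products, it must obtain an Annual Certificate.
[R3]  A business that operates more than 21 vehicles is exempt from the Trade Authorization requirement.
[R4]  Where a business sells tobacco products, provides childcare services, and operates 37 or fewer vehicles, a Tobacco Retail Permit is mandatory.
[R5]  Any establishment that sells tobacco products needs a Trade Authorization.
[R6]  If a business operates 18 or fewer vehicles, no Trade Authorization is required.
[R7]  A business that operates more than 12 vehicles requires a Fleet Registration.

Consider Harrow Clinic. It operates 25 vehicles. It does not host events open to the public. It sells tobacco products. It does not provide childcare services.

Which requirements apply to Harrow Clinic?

Fleet Registration

[R1] sells tobacco products; vehicles 25 < 28 → Tobacco Retail Registration not required.
[R2] vehicles 25 ≥ 22; sells tobacco products → Annual Certificate not required.
[R3] vehicles 25 > 21 → exempt from Trade Authorization.
[R4] sells tobacco products; does not provide childcare services; vehicles 25 ≤ 37 → Tobacco Retail Permit not required.
[R5] sells tobacco products → Trade Authorization required.
[R6] vehicles 25 > 18 → Trade Authorization exemption does not apply.
[R7] vehicles 25 > 12 → Fleet Registration required.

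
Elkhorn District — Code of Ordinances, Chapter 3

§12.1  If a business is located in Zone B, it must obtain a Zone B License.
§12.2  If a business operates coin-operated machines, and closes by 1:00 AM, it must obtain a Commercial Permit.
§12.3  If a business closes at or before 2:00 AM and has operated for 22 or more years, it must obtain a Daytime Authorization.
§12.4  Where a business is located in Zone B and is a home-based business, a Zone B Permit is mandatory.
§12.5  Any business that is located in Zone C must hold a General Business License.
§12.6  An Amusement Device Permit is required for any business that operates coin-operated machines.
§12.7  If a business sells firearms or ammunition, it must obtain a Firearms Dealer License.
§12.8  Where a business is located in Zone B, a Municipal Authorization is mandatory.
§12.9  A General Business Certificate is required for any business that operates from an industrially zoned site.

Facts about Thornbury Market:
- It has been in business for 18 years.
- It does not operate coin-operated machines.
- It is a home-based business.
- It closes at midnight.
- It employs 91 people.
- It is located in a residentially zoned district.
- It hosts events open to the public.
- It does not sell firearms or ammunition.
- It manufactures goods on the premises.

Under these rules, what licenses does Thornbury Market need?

§12.1 is located in a residentially zoned district (not: is located in Zone B) → Zone B License not required.
§12.2 does not operate coin-operated machines; closes midnight, at/before 1:00 AM → Commercial Permit not required.
§12.3 closes midnight, at/before 2:00 AM; years in business 18 < 22 → Daytime Authorization not required.
§12.4 is located in a residentially zoned district (not: is located in Zone B); is a home-based business → Zone B Permit not required.
§12.5 is located in a residentially zoned district (not: is located in Zone C) → General Business License not required.
§12.6 does not operate coin-operated machines → Amusement Device Permit not required.
§12.7 does not sell firearms or ammunition → Firearms Dealer License not required.
§12.8 is located in a residentially zoned district (not: is located in Zone B) → Municipal Authorization not required.
§12.9 is a home-based business (not: operates from an industrially zoned site) → General Business Certificate not required.

None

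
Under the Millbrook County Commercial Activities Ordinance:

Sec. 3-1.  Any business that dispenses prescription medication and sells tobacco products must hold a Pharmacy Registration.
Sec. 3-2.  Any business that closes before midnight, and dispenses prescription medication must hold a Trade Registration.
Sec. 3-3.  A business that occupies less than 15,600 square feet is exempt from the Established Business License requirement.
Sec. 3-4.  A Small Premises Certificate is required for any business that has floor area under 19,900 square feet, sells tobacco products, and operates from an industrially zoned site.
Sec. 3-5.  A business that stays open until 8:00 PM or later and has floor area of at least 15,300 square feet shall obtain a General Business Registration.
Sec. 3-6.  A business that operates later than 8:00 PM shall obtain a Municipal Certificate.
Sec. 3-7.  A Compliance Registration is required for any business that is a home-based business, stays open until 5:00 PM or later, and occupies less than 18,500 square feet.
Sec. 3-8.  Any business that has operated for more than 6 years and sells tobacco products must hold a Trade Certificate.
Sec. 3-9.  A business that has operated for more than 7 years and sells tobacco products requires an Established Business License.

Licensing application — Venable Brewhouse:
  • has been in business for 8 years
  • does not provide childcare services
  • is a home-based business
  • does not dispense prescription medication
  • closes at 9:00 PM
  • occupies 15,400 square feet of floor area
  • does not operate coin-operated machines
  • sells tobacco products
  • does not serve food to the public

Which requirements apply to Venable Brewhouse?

Sec. 3-1. does not dispense prescription medication; sells tobacco products → Pharmacy Registration not required.
Sec. 3-2. closes 9:00 PM, at/before midnight; does not dispense prescription medication → Trade Registration not required.
Sec. 3-3. floor area 15,400 square feet < 15,600 square feet → exempt from Established Business License.
Sec. 3-4. floor area 15,400 square feet < 19,900 square feet; sells tobacco products; is a home-based business (not: operates from an industrially zoned site) → Small Premises Certificate not required.
Sec. 3-5. closes 9:00 PM, after 8:00 PM; floor area 15,400 square feet ≥ 15,300 square feet → General Business Registration required.
Sec. 3-6. closes 9:00 PM, after 8:00 PM → Municipal Certificate required.
Sec. 3-7. is a home-based business; closes 9:00 PM, after 5:00 PM; floor area 15,400 square feet < 18,500 square feet → Compliance Registration required.
Sec. 3-8. years in business 8 > 6; sells tobacco products → Trade Certificate required.
Sec. 3-9. years in business 8 > 7; sells tobacco products → Established Business License required.

Compliance Registration, General Business Registration, Municipal Certificate, Trade Certificate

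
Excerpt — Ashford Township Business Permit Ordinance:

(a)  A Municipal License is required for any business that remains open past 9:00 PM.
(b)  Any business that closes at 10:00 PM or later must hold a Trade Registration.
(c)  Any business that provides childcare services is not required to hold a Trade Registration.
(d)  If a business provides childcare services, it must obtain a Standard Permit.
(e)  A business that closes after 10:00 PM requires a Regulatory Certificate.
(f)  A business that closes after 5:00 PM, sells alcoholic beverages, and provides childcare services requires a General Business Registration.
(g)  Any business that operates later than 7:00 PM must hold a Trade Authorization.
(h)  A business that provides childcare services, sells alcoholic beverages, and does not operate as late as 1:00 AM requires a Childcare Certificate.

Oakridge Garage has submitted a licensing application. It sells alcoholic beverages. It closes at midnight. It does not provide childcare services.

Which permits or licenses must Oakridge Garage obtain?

Municipal License, Regulatory Certificate, Trade Authorization, Trade Registration

(a) closes midnight, after 9:00 PM → Municipal License required.
(b) closes midnight, after 10:00 PM → Trade Registration required.
(c) does not provide childcare services → Trade Registration exemption does not apply.
(d) does not provide childcare services → Standard Permit not required.
(e) closes midnight, after 10:00 PM → Regulatory Certificate required.
(f) closes midnight, after 5:00 PM; sells alcoholic beverages; does not provide childcare services → General Business Registration not required.
(g) closes midnight, after 7:00 PM → Trade Authorization required.
(h) does not provide childcare services; sells alcoholic beverages; closes midnight, at/before 1:00 AM → Childcare Certificate not required.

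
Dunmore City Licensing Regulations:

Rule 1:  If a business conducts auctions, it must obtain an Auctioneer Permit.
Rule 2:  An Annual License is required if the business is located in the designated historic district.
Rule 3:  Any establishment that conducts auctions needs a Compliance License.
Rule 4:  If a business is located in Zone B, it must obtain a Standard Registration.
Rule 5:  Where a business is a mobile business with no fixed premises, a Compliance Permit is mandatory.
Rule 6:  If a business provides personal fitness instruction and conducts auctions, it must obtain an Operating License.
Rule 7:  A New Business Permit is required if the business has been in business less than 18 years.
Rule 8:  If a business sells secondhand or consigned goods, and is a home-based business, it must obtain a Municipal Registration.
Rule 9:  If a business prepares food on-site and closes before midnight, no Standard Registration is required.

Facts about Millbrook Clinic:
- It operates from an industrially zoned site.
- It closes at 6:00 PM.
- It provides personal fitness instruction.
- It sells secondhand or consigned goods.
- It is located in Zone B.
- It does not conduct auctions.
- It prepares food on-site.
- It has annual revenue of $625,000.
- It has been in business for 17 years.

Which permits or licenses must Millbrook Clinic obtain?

Rule 1: does not conduct auctions → Auctioneer Permit not required.
Rule 2: is located in Zone B (not: is located in the designated historic district) → Annual License not required.
Rule 3: does not conduct auctions → Compliance License not required.
Rule 4: is located in Zone B → Standard Registration required.
Rule 5: operates from an industrially zoned site (not: is a mobile business with no fixed premises) → Compliance Permit not required.
Rule 6: provides personal fitness instruction; does not conduct auctions → Operating License not required.
Rule 7: years in business 17 < 18 → New Business Permit required.
Rule 8: sells secondhand or consigned goods; operates from an industrially zoned site (not: is a home-based business) → Municipal Registration not required.
Rule 9: prepares food on-site; closes 6:00 PM, at/before midnight → exempt from Standard Registration.

New Business Permit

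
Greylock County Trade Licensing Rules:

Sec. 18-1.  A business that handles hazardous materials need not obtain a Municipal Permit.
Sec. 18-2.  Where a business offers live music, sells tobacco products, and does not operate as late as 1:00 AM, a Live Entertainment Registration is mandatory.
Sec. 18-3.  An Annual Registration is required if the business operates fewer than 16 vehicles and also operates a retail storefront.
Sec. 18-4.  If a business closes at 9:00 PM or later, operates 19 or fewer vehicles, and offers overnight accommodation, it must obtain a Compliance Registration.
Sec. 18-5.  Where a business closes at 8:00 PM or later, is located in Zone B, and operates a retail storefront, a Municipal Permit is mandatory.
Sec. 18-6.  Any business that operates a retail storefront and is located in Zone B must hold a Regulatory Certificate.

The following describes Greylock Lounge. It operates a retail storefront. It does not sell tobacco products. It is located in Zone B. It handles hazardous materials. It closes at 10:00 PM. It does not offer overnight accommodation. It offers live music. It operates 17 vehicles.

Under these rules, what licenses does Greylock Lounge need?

Sec. 18-1. handles hazardous materials → exempt from Municipal Permit.
Sec. 18-2. offers live music; does not sell tobacco products; closes 10:00 PM, at/before 1:00 AM → Live Entertainment Registration not required.
Sec. 18-3. vehicles 17 ≥ 16; operates a retail storefront → Annual Registration not required.
Sec. 18-4. closes 10:00 PM, after 9:00 PM; vehicles 17 ≤ 19; does not offer overnight accommodation → Compliance Registration not required.
Sec. 18-5. closes 10:00 PM, after 8:00 PM; is located in Zone B; operates a retail storefront → Municipal Permit required.
Sec. 18-6. operates a retail storefront; is located in Zone B → Regulatory Certificate required.

Regulatory Certificate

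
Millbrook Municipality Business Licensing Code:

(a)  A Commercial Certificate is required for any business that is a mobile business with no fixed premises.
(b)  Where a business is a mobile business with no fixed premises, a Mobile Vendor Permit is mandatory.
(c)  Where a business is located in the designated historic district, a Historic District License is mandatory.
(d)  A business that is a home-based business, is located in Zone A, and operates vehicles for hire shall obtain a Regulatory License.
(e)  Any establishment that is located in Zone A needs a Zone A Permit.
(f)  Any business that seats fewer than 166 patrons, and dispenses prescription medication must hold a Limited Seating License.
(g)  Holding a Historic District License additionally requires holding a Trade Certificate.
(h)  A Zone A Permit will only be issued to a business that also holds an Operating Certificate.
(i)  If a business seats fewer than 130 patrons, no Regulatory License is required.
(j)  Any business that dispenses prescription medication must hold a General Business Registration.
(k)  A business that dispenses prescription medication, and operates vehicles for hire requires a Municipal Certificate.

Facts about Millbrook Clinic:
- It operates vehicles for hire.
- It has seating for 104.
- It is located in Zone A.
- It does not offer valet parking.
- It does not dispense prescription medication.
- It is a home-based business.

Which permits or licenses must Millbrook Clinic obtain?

(a) is a home-based business (not: is a mobile business with no fixed premises) → Commercial Certificate not required.
(b) is a home-based business (not: is a mobile business with no fixed premises) → Mobile Vendor Permit not required.
(c) is located in Zone A (not: is located in the designated historic district) → Historic District License not required.
(d) is a home-based business; is located in Zone A; operates vehicles for hire → Regulatory License required.
(e) is located in Zone A → Zone A Permit required.
(f) seating 104 < 166; does not dispense prescription medication → Limited Seating License not required.
(g) Historic District License is not required → no effect.
(h) Zone A Permit is required → Operating Certificate also required.
(i) seating 104 < 130 → exempt from Regulatory License.
(j) does not dispense prescription medication → General Business Registration not required.
(k) does not dispense prescription medication; operates vehicles for hire → Municipal Certificate not required.

Operating Certificate, Zone A Permit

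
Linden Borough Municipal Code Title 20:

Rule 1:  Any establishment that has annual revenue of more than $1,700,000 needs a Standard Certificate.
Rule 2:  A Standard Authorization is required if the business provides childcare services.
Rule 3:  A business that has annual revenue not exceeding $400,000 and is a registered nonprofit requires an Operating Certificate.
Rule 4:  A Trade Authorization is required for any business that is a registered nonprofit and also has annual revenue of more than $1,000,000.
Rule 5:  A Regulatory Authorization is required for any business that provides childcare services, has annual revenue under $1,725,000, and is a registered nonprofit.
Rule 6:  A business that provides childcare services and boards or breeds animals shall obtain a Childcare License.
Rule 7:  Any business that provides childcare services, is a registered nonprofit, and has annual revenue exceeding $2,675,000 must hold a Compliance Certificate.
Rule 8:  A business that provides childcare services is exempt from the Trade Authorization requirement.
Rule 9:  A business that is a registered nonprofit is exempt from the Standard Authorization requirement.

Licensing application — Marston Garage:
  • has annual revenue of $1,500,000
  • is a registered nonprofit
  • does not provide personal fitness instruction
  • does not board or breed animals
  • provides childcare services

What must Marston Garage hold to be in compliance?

Rule 1: revenue $1,500,000 ≤ $1,700,000 → Standard Certificate not required.
Rule 2: provides childcare services → Standard Authorization required.
Rule 3: revenue $1,500,000 > $400,000; is a registered nonprofit → Operating Certificate not required.
Rule 4: is a registered nonprofit; revenue $1,500,000 > $1,000,000 → Trade Authorization required.
Rule 5: provides childcare services; revenue $1,500,000 < $1,725,000; is a registered nonprofit → Regulatory Authorization required.
Rule 6: provides childcare services; does not board or breed animals → Childcare License not required.
Rule 7: provides childcare services; is a registered nonprofit; revenue $1,500,000 ≤ $2,675,000 → Compliance Certificate not required.
Rule 8: provides childcare services → exempt from Trade Authorization.
Rule 9: is a registered nonprofit → exempt from Standard Authorization.

Regulatory Authorization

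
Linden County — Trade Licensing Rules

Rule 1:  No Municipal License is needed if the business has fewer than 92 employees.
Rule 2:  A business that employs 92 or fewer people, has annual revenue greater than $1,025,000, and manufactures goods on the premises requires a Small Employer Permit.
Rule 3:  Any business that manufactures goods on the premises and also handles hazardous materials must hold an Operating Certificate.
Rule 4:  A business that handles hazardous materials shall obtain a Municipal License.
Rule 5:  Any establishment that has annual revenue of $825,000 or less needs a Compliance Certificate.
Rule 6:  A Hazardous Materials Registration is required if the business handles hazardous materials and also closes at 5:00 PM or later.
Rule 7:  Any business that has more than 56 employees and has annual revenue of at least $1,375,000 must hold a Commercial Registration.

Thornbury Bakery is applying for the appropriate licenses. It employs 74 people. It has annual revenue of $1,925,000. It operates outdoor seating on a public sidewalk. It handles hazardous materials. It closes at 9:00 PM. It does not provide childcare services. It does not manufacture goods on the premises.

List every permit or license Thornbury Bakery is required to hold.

Commercial Registration, Hazardous Materials Registration

Rule 1: employees 74 < 92 → exempt from Municipal License.
Rule 2: employees 74 ≤ 92; revenue $1,925,000 > $1,025,000; does not manufacture goods on the premises → Small Employer Permit not required.
Rule 3: does not manufacture goods on the premises; handles hazardous materials → Operating Certificate not required.
Rule 4: handles hazardous materials → Municipal License required.
Rule 5: revenue $1,925,000 > $825,000 → Compliance Certificate not required.
Rule 6: handles hazardous materials; closes 9:00 PM, after 5:00 PM → Hazardous Materials Registration required.
Rule 7: employees 74 > 56; revenue $1,925,000 ≥ $1,375,000 → Commercial Registration required.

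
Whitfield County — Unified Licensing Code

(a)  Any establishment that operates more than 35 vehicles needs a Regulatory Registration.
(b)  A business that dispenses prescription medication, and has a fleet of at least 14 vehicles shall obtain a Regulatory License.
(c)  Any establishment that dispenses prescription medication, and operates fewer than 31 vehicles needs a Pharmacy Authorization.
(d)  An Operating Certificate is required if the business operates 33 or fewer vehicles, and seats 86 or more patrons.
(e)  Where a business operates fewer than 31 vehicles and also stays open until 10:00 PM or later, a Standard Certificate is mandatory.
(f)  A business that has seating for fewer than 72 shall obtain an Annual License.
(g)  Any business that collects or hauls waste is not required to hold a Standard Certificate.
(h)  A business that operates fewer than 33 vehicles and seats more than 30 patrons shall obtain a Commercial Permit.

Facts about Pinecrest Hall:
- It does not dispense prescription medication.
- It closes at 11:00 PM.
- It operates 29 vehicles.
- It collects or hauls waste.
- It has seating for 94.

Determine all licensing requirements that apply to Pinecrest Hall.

Commercial Permit, Operating Certificate

(a) vehicles 29 ≤ 35 → Regulatory Registration not required.
(b) does not dispense prescription medication; vehicles 29 ≥ 14 → Regulatory License not required.
(c) does not dispense prescription medication; vehicles 29 < 31 → Pharmacy Authorization not required.
(d) vehicles 29 ≤ 33; seating 94 ≥ 86 → Operating Certificate required.
(e) vehicles 29 < 31; closes 11:00 PM, after 10:00 PM → Standard Certificate required.
(f) seating 94 ≥ 72 → Annual License not required.
(g) collects or hauls waste → exempt from Standard Certificate.
(h) vehicles 29 < 33; seating 94 > 30 → Commercial Permit required.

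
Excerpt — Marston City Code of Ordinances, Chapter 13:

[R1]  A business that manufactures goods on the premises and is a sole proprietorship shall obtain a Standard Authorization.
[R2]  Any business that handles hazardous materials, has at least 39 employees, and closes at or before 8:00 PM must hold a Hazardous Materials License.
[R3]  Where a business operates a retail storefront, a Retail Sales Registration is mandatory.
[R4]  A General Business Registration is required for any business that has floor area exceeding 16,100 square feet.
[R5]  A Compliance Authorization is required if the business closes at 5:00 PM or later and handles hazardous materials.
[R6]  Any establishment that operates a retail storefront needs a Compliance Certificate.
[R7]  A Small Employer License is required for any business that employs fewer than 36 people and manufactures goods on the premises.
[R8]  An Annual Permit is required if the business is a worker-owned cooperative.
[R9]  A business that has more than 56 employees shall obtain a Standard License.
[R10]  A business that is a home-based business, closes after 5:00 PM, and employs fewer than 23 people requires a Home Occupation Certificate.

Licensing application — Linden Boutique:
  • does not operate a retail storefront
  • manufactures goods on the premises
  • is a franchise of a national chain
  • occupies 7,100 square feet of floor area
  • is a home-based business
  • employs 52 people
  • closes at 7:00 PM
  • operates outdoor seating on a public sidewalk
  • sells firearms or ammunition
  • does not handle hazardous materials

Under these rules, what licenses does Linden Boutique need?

None

[R1] manufactures goods on the premises; is a franchise of a national chain (not: is a sole proprietorship) → Standard Authorization not required.
[R2] does not handle hazardous materials; employees 52 ≥ 39; closes 7:00 PM, at/before 8:00 PM → Hazardous Materials License not required.
[R3] does not operate a retail storefront → Retail Sales Registration not required.
[R4] floor area 7,100 square feet ≤ 16,100 square feet → General Business Registration not required.
[R5] closes 7:00 PM, after 5:00 PM; does not handle hazardous materials → Compliance Authorization not required.
[R6] does not operate a retail storefront → Compliance Certificate not required.
[R7] employees 52 ≥ 36; manufactures goods on the premises → Small Employer License not required.
[R8] is a franchise of a national chain (not: is a worker-owned cooperative) → Annual Permit not required.
[R9] employees 52 ≤ 56 → Standard License not required.
[R10] is a home-based business; closes 7:00 PM, after 5:00 PM; employees 52 ≥ 23 → Home Occupation Certificate not required.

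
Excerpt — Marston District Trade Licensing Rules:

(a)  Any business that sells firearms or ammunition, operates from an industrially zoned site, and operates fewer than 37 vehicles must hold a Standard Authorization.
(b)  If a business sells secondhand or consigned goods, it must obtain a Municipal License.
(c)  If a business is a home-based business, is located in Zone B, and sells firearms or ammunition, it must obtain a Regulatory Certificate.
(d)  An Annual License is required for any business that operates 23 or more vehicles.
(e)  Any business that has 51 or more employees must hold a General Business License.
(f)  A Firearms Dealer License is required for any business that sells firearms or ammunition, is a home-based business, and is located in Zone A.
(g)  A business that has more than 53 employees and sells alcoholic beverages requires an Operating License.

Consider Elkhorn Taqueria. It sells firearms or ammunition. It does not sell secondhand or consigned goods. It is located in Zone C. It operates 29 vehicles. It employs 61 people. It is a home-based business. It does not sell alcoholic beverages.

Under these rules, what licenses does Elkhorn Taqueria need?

Annual License, General Business License

(a) sells firearms or ammunition; is a home-based business (not: operates from an industrially zoned site); vehicles 29 < 37 → Standard Authorization not required.
(b) does not sell secondhand or consigned goods → Municipal License not required.
(c) is a home-based business; is located in Zone C (not: is located in Zone B); sells firearms or ammunition → Regulatory Certificate not required.
(d) vehicles 29 ≥ 23 → Annual License required.
(e) employees 61 ≥ 51 → General Business License required.
(f) sells firearms or ammunition; is a home-based business; is located in Zone C (not: is located in Zone A) → Firearms Dealer License not required.
(g) employees 61 > 53; does not sell alcoholic beverages → Operating License not required.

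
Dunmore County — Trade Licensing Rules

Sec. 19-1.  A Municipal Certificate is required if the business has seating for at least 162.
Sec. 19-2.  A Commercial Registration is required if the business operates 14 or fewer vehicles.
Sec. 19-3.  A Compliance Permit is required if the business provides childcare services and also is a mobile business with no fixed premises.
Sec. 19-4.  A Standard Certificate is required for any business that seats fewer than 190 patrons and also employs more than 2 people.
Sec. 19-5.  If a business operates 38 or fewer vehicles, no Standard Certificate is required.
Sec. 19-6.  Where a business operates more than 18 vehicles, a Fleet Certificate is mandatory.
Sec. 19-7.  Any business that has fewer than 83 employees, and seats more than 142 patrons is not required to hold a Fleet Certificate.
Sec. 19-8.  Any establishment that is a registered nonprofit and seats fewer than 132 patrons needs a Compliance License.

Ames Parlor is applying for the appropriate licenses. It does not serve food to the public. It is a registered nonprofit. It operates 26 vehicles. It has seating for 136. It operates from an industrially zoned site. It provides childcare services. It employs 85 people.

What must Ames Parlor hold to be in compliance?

Sec. 19-1. seating 136 < 162 → Municipal Certificate not required.
Sec. 19-2. vehicles 26 > 14 → Commercial Registration not required.
Sec. 19-3. provides childcare services; operates from an industrially zoned site (not: is a mobile business with no fixed premises) → Compliance Permit not required.
Sec. 19-4. seating 136 < 190; employees 85 > 2 → Standard Certificate required.
Sec. 19-5. vehicles 26 ≤ 38 → exempt from Standard Certificate.
Sec. 19-6. vehicles 26 > 18 → Fleet Certificate required.
Sec. 19-7. employees 85 ≥ 83; seating 136 ≤ 142 → Fleet Certificate exemption does not apply.
Sec. 19-8. is a registered nonprofit; seating 136 ≥ 132 → Compliance License not required.

Fleet Certificate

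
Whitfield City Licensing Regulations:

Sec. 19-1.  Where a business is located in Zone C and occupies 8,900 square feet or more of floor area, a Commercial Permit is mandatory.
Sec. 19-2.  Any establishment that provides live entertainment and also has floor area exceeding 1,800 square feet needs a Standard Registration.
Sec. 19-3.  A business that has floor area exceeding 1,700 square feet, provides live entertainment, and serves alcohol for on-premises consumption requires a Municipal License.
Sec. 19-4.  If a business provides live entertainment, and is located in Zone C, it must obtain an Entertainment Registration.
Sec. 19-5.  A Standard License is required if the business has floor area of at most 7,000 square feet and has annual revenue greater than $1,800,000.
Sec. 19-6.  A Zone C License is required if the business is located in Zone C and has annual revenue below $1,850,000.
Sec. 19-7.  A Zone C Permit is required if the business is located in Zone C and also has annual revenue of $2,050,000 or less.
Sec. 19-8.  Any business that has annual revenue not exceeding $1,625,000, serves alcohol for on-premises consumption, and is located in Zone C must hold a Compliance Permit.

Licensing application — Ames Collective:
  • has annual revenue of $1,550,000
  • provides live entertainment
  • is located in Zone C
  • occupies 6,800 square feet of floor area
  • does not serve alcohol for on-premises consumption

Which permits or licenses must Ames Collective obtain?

Entertainment Registration, Standard Registration, Zone C License, Zone C Permit

Sec. 19-1. is located in Zone C; floor area 6,800 square feet < 8,900 square feet → Commercial Permit not required.
Sec. 19-2. provides live entertainment; floor area 6,800 square feet > 1,800 square feet → Standard Registration required.
Sec. 19-3. floor area 6,800 square feet > 1,700 square feet; provides live entertainment; does not serve alcohol for on-premises consumption → Municipal License not required.
Sec. 19-4. provides live entertainment; is located in Zone C → Entertainment Registration required.
Sec. 19-5. floor area 6,800 square feet ≤ 7,000 square feet; revenue $1,550,000 ≤ $1,800,000 → Standard License not required.
Sec. 19-6. is located in Zone C; revenue $1,550,000 < $1,850,000 → Zone C License required.
Sec. 19-7. is located in Zone C; revenue $1,550,000 ≤ $2,050,000 → Zone C Permit required.
Sec. 19-8. revenue $1,550,000 ≤ $1,625,000; does not serve alcohol for on-premises consumption; is located in Zone C → Compliance Permit not required.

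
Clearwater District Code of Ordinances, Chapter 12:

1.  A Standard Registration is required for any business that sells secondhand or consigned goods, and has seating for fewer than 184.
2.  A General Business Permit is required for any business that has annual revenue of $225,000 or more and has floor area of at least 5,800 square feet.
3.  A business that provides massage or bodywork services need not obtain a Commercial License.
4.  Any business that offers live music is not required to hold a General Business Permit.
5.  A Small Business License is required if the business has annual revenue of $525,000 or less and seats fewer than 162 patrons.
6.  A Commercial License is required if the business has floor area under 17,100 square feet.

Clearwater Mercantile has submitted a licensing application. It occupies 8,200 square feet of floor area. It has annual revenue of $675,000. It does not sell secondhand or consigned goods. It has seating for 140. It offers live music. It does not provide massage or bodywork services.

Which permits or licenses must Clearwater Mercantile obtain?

Commercial License

1. does not sell secondhand or consigned goods; seating 140 < 184 → Standard Registration not required.
2. revenue $675,000 ≥ $225,000; floor area 8,200 square feet ≥ 5,800 square feet → General Business Permit required.
3. does not provide massage or bodywork services → Commercial License exemption does not apply.
4. offers live music → exempt from General Business Permit.
5. revenue $675,000 > $525,000; seating 140 < 162 → Small Business License not required.
6. floor area 8,200 square feet < 17,100 square feet → Commercial License required.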